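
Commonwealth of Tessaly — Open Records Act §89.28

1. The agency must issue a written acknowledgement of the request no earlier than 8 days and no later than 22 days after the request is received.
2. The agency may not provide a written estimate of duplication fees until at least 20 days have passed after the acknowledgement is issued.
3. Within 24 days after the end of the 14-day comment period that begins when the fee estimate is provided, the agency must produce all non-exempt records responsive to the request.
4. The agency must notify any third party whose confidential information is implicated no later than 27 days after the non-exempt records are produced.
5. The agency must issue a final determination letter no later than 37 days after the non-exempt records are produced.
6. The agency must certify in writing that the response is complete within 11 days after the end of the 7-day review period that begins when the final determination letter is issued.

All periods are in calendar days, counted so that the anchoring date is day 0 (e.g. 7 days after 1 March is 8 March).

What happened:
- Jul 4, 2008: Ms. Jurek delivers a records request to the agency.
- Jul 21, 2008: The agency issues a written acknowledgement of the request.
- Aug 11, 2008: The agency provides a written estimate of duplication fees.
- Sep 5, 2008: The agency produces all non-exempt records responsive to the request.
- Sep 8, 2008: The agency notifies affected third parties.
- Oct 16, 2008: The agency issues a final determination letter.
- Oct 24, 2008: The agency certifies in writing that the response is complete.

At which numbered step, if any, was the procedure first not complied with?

Step 1 — 8 and 22 days from Jul 4, 2008 (when the request is received) are Jul 12, 2008 and Jul 26, 2008 respectively; done Jul 21, 2008 — within the window.
Step 2 — must wait 20 days from Jul 21, 2008 (when the acknowledgement is issued), so not before Aug 10, 2008; done Aug 11, 2008 — permitted.
Step 3 — counting 24 days from Aug 25, 2008 (end of the 14-day comment period, which began when the fee estimate is provided on Aug 11, 2008) gives a deadline of Sep 18, 2008; done Sep 5, 2008 — timely.
Step 4 — counting 27 days from Sep 5, 2008 (when the non-exempt records are produced) gives a deadline of Oct 2, 2008; done Sep 8, 2008 — timely.
Step 5 — counting 37 days from Sep 5, 2008 (when the non-exempt records are produced) gives a deadline of Oct 12, 2008; not done until Oct 16, 2008, 4 days after the deadline.

Step 5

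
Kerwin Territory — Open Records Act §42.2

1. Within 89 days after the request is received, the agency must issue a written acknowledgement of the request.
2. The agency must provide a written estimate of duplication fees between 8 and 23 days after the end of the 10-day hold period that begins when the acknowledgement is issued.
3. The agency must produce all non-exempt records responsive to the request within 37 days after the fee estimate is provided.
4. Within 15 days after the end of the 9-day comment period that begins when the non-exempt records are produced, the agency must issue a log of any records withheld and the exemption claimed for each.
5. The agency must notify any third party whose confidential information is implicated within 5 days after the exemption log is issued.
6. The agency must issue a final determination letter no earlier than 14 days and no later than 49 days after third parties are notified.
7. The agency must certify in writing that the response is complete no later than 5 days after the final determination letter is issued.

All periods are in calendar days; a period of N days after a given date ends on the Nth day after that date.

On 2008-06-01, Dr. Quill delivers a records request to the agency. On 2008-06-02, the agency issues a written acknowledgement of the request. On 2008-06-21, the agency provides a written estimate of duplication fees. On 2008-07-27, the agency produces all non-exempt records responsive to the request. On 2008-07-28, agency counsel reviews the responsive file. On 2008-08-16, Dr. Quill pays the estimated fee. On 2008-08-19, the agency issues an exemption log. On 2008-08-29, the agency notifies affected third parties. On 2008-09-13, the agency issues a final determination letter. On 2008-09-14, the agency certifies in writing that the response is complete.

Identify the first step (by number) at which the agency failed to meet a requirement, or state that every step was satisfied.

(1) due by 2008-06-01 + 89 days = 2008-08-29; completed 2008-06-02, before the deadline.
(2) the permitted window runs from 2008-06-12 + 8 = 2008-06-20 to 2008-06-12 + 23 = 2008-07-05; 2008-06-21 falls inside that range.
(3) due by 2008-06-21 + 37 days = 2008-07-28; done 2008-07-27 — timely.
(4) due by 2008-08-05 + 15 days = 2008-08-20; completed 2008-08-19, before the deadline.
(5) due by 2008-08-19 + 5 days = 2008-08-24; done 2008-08-29 — 5 days late.
Later steps need not be reached.

Step 5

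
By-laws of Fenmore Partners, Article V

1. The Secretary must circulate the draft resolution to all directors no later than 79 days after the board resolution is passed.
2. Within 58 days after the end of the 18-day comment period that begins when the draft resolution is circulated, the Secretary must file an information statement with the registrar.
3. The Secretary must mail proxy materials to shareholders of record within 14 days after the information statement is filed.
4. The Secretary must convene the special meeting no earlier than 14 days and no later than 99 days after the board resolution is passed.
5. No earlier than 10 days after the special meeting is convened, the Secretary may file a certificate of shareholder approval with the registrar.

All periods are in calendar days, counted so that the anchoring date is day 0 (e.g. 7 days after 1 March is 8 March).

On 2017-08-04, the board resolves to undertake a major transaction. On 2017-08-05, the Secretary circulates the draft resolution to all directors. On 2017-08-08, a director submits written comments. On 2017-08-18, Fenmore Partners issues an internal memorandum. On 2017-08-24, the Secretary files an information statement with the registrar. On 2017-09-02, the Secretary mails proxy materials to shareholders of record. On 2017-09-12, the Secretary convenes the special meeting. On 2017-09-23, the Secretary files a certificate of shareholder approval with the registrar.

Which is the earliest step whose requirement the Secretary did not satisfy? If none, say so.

None — every step was satisfied

(1) due by 2017-08-04 + 79 days = 2017-10-22; completed 2017-08-05, before the deadline.
(2) due by 2017-08-23 + 58 days = 2017-10-20; done 2017-08-24 — timely.
(3) due by 2017-08-24 + 14 days = 2017-09-07; done 2017-09-02 — timely.
(4) the permitted window runs from 2017-08-04 + 14 = 2017-08-18 to 2017-08-04 + 99 = 2017-11-11; done 2017-09-12, which is between those dates.
(5) permitted from 2017-09-12 + 10 days = 2017-09-22 onward; 2017-09-23 is on or after that date.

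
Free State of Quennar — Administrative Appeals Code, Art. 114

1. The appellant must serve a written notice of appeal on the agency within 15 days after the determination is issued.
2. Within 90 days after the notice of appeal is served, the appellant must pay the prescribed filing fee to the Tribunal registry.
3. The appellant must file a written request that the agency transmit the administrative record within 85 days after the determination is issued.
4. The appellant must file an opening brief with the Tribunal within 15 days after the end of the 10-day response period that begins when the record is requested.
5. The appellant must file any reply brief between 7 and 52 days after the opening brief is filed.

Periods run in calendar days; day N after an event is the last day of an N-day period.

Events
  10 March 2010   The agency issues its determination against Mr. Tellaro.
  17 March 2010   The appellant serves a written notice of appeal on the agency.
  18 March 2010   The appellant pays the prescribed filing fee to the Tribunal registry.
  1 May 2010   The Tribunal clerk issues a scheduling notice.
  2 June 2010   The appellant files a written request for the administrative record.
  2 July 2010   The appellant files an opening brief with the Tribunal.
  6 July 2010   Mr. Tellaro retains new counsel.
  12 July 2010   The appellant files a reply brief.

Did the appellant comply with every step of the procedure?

No

(1) due by 10 March 2010 + 15 days = 25 March 2010; 17 March 2010 is within that limit.
(2) due by 17 March 2010 + 90 days = 15 June 2010; done 18 March 2010 — timely.
(3) due by 10 March 2010 + 85 days = 3 June 2010; done 2 June 2010 — timely.
(4) due by 12 June 2010 + 15 days = 27 June 2010; not done until 2 July 2010, 5 days after the deadline.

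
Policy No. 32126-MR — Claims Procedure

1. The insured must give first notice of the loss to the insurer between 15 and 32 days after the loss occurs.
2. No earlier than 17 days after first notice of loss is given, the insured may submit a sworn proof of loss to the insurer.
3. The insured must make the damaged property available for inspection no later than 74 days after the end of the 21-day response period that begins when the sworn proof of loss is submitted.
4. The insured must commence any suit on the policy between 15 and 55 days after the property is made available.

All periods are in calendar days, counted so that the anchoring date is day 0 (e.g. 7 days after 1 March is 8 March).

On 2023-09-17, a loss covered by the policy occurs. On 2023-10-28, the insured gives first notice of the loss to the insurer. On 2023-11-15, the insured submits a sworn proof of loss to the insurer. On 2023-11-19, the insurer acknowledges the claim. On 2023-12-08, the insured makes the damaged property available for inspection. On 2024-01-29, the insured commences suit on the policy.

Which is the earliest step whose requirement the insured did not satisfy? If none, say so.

Step 1

Step 1 — 15 and 32 days from 2023-09-17 (when the loss occurs) are 2023-10-02 and 2023-10-19 respectively; done 2023-10-28 — 9 days after the window closed.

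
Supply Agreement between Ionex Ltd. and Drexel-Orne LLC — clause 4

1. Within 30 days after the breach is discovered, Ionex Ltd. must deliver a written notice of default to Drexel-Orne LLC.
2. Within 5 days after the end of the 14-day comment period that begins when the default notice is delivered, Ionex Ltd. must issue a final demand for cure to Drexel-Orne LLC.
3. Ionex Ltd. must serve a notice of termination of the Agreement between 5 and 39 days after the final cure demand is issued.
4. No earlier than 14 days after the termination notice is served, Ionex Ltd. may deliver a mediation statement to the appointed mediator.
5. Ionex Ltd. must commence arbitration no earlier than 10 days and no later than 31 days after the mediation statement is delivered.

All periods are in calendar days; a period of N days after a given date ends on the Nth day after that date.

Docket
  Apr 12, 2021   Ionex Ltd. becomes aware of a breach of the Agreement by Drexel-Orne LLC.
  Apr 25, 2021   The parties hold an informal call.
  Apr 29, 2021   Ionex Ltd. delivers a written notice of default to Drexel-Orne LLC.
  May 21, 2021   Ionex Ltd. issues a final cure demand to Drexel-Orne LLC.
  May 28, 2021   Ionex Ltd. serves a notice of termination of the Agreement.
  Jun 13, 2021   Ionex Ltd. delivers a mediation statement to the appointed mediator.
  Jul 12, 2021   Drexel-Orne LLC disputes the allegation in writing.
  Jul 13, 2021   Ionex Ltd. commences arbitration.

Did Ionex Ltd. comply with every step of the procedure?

(1) due by Apr 12, 2021 + 30 days = May 12, 2021; Apr 29, 2021 is within that limit.
(2) due by May 13, 2021 + 5 days = May 18, 2021; May 21, 2021 misses that deadline by 3 days.
That is the first point of non-compliance.

No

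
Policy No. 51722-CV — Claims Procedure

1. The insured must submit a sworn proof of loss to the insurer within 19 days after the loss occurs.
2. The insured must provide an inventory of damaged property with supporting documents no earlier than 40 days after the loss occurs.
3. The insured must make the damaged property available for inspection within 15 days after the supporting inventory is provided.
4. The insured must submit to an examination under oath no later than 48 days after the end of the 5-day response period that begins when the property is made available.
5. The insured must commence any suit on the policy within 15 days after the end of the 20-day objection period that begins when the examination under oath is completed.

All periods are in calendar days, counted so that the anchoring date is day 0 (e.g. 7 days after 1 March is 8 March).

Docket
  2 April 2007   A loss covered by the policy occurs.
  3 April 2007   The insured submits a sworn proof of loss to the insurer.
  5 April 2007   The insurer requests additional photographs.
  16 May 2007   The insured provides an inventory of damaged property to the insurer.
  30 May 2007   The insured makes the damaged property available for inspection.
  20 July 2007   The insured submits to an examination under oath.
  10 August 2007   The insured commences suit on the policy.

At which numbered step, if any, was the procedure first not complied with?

None — every step was satisfied

Step 1: 19 days after 2 April 2007 (when the loss occurs) is 21 April 2007; completed 3 April 2007, before the deadline.
Step 2: the earliest permitted date is 40 days after 2 April 2007 (when the loss occurs), i.e. 12 May 2007; done 16 May 2007 — permitted.
Step 3: 15 days after 16 May 2007 (when the supporting inventory is provided) is 31 May 2007; done 30 May 2007 — timely.
Step 4: 48 days after 4 June 2007 (end of the 5-day response period, which began when the property is made available on 30 May 2007) is 22 July 2007; completed 20 July 2007, before the deadline.
Step 5: 15 days after 9 August 2007 (end of the 20-day objection period, which began when the examination under oath is completed on 20 July 2007) is 24 August 2007; 10 August 2007 is within that limit.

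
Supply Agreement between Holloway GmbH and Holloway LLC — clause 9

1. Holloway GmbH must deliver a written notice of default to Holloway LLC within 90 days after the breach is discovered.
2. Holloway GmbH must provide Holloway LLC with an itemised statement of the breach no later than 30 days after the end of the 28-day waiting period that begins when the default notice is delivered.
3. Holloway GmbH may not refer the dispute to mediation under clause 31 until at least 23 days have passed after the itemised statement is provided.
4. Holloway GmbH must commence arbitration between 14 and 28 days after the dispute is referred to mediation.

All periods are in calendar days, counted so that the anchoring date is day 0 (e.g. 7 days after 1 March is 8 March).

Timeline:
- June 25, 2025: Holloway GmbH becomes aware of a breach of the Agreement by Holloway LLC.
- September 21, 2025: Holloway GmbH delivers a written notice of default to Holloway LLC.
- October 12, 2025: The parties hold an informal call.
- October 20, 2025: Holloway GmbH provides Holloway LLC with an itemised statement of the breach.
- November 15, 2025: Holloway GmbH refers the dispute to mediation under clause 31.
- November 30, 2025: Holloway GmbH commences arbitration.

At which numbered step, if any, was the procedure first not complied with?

None — every step was satisfied

Step 1 — counting 90 days from June 25, 2025 (when the breach is discovered) gives a deadline of September 23, 2025; September 21, 2025 is within that limit.
Step 2 — counting 30 days from October 19, 2025 (end of the 28-day waiting period, which began when the default notice is delivered on September 21, 2025) gives a deadline of November 18, 2025; completed October 20, 2025, before the deadline.
Step 3 — must wait 23 days from October 20, 2025 (when the itemised statement is provided), so not before November 12, 2025; November 15, 2025 is on or after that date.
Step 4 — 14 and 28 days from November 15, 2025 (when the dispute is referred to mediation) are November 29, 2025 and December 13, 2025 respectively; November 30, 2025 falls inside that range.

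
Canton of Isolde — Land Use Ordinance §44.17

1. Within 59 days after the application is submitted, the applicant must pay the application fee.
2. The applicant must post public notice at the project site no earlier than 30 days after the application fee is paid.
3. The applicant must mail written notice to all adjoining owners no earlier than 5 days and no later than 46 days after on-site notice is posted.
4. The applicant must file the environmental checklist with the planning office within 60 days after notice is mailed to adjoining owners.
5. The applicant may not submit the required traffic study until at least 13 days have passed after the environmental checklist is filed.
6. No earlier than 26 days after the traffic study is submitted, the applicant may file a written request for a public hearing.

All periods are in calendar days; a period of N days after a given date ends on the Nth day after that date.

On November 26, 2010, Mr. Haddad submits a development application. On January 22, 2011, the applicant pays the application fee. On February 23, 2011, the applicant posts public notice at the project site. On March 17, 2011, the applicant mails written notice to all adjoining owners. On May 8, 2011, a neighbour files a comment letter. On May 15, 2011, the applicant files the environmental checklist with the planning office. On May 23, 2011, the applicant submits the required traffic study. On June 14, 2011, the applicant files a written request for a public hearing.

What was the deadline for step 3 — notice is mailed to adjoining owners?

Step 3 runs from February 23, 2011, when on-site notice is posted. The window is 5–46 days after February 23, 2011; it closes on April 10, 2011.

April 10, 2011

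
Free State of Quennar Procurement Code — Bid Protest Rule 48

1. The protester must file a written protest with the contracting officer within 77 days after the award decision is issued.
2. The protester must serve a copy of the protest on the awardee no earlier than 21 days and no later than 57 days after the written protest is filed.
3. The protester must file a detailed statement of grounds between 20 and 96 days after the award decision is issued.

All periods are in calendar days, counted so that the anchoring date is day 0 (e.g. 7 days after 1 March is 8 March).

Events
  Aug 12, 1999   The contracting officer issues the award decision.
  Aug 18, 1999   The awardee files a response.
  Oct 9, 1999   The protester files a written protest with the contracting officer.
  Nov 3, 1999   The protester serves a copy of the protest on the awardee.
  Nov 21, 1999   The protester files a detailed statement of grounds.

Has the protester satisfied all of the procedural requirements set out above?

No

Step 1: 77 days after Aug 12, 1999 (when the award decision is issued) is Oct 28, 1999; done Oct 9, 1999 — timely.
Step 2: the window is 21–57 days after Oct 9, 1999 (when the written protest is filed), so Oct 30, 1999 through Dec 5, 1999; done Nov 3, 1999, which is between those dates.
Step 3: the window is 20–96 days after Aug 12, 1999 (when the award decision is issued), so Sep 1, 1999 through Nov 16, 1999; done Nov 21, 1999 — 5 days after the window closed.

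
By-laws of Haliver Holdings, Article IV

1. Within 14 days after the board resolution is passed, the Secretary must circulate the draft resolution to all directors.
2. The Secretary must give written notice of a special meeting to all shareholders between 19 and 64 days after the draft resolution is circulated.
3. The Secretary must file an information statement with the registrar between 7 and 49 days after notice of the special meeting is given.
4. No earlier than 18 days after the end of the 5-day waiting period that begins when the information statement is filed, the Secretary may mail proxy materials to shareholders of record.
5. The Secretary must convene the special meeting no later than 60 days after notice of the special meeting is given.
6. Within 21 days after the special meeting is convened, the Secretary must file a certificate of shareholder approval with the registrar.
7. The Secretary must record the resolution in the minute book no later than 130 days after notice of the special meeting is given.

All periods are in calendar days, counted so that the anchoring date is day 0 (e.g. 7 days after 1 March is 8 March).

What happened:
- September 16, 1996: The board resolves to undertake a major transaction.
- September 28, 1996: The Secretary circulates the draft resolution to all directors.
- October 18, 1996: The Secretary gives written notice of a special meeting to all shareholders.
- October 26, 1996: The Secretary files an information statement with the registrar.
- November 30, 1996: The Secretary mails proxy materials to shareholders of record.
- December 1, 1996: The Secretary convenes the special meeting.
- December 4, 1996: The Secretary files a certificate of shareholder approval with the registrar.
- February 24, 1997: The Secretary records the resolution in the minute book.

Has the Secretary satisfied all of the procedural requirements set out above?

Yes

Step 1: 14 days after September 16, 1996 (when the board resolution is passed) is September 30, 1996; September 28, 1996 is within that limit.
Step 2: the window is 19–64 days after September 28, 1996 (when the draft resolution is circulated), so October 17, 1996 through December 1, 1996; October 18, 1996 falls inside that range.
Step 3: the window is 7–49 days after October 18, 1996 (when notice of the special meeting is given), so October 25, 1996 through December 6, 1996; October 26, 1996 falls inside that range.
Step 4: the earliest permitted date is 18 days after October 31, 1996 (end of the 5-day waiting period, which began when the information statement is filed on October 26, 1996), i.e. November 18, 1996; done November 30, 1996, after the minimum wait.
Step 5: 60 days after October 18, 1996 (when notice of the special meeting is given) is December 17, 1996; completed December 1, 1996, before the deadline.
Step 6: 21 days after December 1, 1996 (when the special meeting is convened) is December 22, 1996; done December 4, 1996 — timely.
Step 7: 130 days after October 18, 1996 (when notice of the special meeting is given) is February 25, 1997; February 24, 1997 is within that limit.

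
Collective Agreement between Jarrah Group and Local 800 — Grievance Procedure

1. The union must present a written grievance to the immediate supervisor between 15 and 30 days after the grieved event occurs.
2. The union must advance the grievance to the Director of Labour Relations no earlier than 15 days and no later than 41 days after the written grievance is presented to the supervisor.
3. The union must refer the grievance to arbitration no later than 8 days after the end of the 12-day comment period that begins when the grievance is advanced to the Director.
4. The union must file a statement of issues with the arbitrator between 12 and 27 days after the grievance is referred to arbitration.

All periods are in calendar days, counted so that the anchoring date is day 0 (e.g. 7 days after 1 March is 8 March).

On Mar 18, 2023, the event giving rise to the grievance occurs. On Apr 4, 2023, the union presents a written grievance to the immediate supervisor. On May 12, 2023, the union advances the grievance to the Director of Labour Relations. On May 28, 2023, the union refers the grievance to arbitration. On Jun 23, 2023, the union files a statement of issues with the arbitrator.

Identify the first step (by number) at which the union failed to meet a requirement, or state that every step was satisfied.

None — every step was satisfied

Step 1: the window is 15–30 days after Mar 18, 2023 (when the grieved event occurs), so Apr 2, 2023 through Apr 17, 2023; done Apr 4, 2023 — within the window.
Step 2: the window is 15–41 days after Apr 4, 2023 (when the written grievance is presented to the supervisor), so Apr 19, 2023 through May 15, 2023; done May 12, 2023 — within the window.
Step 3: 8 days after May 24, 2023 (end of the 12-day comment period, which began when the grievance is advanced to the Director on May 12, 2023) is Jun 1, 2023; May 28, 2023 is within that limit.
Step 4: the window is 12–27 days after May 28, 2023 (when the grievance is referred to arbitration), so Jun 9, 2023 through Jun 24, 2023; done Jun 23, 2023, which is between those dates.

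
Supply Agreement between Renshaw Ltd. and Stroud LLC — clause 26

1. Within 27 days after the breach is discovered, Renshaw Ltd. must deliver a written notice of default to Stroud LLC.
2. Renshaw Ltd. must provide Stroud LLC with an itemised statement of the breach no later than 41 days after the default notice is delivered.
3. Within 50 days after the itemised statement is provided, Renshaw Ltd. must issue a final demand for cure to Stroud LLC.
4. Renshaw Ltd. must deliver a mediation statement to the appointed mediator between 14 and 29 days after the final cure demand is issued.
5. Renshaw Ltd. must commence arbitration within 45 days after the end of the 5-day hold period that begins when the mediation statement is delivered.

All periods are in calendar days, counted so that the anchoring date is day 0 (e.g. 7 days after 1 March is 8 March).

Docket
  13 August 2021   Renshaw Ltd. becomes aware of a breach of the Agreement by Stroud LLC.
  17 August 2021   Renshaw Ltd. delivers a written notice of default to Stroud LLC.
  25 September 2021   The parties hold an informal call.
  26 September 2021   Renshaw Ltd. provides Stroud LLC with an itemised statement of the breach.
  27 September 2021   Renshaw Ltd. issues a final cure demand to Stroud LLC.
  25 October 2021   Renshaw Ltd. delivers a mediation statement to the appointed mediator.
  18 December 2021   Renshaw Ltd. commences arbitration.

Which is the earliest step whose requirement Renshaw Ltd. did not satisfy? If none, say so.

Step 5

Step 1: 27 days after 13 August 2021 (when the breach is discovered) is 9 September 2021; 17 August 2021 is within that limit.
Step 2: 41 days after 17 August 2021 (when the default notice is delivered) is 27 September 2021; completed 26 September 2021, before the deadline.
Step 3: 50 days after 26 September 2021 (when the itemised statement is provided) is 15 November 2021; 27 September 2021 is within that limit.
Step 4: the window is 14–29 days after 27 September 2021 (when the final cure demand is issued), so 11 October 2021 through 26 October 2021; 25 October 2021 falls inside that range.
Step 5: 45 days after 30 October 2021 (end of the 5-day hold period, which began when the mediation statement is delivered on 25 October 2021) is 14 December 2021; done 18 December 2021 — 4 days late.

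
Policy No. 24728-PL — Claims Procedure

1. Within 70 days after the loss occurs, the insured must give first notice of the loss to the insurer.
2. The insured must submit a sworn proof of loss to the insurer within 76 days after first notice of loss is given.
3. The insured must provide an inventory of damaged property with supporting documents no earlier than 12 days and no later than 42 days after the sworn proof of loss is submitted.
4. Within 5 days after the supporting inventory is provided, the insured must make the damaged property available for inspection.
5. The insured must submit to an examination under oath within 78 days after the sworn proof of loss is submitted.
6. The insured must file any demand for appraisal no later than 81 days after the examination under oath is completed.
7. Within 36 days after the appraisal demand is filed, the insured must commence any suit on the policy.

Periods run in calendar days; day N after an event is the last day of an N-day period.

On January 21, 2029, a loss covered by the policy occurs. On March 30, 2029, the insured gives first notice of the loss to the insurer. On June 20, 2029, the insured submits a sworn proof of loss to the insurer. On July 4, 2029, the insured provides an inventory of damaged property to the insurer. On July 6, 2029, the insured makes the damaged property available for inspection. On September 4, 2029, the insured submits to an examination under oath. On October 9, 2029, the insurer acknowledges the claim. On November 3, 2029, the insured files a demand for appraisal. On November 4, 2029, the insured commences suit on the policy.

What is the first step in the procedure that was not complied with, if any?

Step 2

(1) due by January 21, 2029 + 70 days = April 1, 2029; done March 30, 2029 — timely.
(2) due by March 30, 2029 + 76 days = June 14, 2029; June 20, 2029 misses that deadline by 6 days.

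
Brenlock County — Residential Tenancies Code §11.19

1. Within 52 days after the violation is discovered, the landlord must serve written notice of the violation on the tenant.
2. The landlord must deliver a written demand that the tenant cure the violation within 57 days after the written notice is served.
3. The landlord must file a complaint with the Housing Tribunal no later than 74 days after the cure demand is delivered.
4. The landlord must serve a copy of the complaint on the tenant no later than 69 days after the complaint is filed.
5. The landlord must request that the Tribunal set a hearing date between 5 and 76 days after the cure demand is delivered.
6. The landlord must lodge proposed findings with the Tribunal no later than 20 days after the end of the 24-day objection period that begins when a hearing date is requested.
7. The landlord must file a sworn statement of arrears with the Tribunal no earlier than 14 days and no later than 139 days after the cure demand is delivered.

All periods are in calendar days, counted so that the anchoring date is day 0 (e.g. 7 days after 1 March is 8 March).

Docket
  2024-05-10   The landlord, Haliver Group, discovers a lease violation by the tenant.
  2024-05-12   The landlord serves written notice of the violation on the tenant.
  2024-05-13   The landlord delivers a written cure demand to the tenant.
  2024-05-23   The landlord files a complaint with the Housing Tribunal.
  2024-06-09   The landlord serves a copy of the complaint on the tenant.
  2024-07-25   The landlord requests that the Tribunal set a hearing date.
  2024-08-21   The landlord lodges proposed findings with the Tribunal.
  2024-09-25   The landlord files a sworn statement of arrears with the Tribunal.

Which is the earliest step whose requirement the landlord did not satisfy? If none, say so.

None — every step was satisfied

Step 1 — counting 52 days from 2024-05-10 (when the violation is discovered) gives a deadline of 2024-07-01; completed 2024-05-12, before the deadline.
Step 2 — counting 57 days from 2024-05-12 (when the written notice is served) gives a deadline of 2024-07-08; completed 2024-05-13, before the deadline.
Step 3 — counting 74 days from 2024-05-13 (when the cure demand is delivered) gives a deadline of 2024-07-26; done 2024-05-23 — timely.
Step 4 — counting 69 days from 2024-05-23 (when the complaint is filed) gives a deadline of 2024-07-31; completed 2024-06-09, before the deadline.
Step 5 — 5 and 76 days from 2024-05-13 (when the cure demand is delivered) are 2024-05-18 and 2024-07-28 respectively; done 2024-07-25 — within the window.
Step 6 — counting 20 days from 2024-08-18 (end of the 24-day objection period, which began when a hearing date is requested on 2024-07-25) gives a deadline of 2024-09-07; 2024-08-21 is within that limit.
Step 7 — 14 and 139 days from 2024-05-13 (when the cure demand is delivered) are 2024-05-27 and 2024-09-29 respectively; done 2024-09-25, which is between those dates.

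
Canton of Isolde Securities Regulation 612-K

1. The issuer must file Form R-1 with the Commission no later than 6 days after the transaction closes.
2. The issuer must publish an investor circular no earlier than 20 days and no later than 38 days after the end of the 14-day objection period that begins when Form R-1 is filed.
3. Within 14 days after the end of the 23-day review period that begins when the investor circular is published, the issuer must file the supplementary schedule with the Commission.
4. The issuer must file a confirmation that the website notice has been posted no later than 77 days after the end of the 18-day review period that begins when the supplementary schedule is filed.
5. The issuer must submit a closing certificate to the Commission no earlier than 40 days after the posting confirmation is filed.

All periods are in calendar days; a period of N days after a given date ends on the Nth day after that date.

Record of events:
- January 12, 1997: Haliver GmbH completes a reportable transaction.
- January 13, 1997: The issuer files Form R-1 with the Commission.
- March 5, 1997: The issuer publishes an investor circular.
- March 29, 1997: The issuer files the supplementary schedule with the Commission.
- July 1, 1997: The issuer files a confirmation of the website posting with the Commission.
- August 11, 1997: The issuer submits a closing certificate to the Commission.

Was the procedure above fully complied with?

Step 1 — counting 6 days from January 12, 1997 (when the transaction closes) gives a deadline of January 18, 1997; completed January 13, 1997, before the deadline.
Step 2 — 20 and 38 days from January 27, 1997 (end of the 14-day objection period, which began when Form R-1 is filed on January 13, 1997) are February 16, 1997 and March 6, 1997 respectively; March 5, 1997 falls inside that range.
Step 3 — counting 14 days from March 28, 1997 (end of the 23-day review period, which began when the investor circular is published on March 5, 1997) gives a deadline of April 11, 1997; March 29, 1997 is within that limit.
Step 4 — counting 77 days from April 16, 1997 (end of the 18-day review period, which began when the supplementary schedule is filed on March 29, 1997) gives a deadline of July 2, 1997; done July 1, 1997 — timely.
Step 5 — must wait 40 days from July 1, 1997 (when the posting confirmation is filed), so not before August 10, 1997; done August 11, 1997 — permitted.

Yes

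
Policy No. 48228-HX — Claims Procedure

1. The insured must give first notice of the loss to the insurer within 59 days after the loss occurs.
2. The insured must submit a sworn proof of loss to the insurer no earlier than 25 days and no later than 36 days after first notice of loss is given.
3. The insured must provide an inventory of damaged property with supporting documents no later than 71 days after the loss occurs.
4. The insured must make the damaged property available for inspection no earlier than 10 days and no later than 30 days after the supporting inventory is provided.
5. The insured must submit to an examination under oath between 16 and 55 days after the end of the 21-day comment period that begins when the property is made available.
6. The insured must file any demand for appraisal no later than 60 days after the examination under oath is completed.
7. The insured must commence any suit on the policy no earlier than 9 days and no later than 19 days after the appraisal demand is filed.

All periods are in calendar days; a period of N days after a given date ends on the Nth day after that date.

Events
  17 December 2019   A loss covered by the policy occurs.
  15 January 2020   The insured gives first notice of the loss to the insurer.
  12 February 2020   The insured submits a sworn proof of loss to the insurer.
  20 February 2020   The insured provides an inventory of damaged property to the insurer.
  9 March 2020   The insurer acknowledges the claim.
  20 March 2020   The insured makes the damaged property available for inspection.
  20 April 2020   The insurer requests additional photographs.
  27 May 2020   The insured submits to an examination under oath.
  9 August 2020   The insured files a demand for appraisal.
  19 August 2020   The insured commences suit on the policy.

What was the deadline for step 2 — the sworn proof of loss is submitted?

Step 2 runs from 15 January 2020, when first notice of loss is given. The window is 25–36 days after 15 January 2020; it closes on 20 February 2020.

20 February 2020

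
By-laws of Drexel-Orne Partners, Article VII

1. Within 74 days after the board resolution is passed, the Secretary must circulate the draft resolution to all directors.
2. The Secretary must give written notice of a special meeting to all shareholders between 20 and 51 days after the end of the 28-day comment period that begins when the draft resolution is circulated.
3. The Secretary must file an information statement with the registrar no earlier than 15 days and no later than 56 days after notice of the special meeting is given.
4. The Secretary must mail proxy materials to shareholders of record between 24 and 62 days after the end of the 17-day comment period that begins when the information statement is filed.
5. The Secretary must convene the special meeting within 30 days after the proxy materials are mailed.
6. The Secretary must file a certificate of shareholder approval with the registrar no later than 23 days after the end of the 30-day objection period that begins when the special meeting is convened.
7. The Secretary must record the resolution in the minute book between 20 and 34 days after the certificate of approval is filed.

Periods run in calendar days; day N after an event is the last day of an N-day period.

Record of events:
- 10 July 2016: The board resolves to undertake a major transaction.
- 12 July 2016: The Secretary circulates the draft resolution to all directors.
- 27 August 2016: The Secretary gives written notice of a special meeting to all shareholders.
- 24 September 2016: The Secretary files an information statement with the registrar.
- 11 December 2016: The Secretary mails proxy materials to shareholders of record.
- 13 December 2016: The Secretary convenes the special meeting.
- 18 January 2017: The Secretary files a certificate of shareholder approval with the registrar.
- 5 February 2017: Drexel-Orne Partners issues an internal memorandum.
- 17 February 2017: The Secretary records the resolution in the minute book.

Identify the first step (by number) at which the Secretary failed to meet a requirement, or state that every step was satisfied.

Step 1 — counting 74 days from 10 July 2016 (when the board resolution is passed) gives a deadline of 22 September 2016; completed 12 July 2016, before the deadline.
Step 2 — 20 and 51 days from 9 August 2016 (end of the 28-day comment period, which began when the draft resolution is circulated on 12 July 2016) are 29 August 2016 and 29 September 2016 respectively; done 27 August 2016 — 2 days before the window opened.
That is the first point of non-compliance.

Step 2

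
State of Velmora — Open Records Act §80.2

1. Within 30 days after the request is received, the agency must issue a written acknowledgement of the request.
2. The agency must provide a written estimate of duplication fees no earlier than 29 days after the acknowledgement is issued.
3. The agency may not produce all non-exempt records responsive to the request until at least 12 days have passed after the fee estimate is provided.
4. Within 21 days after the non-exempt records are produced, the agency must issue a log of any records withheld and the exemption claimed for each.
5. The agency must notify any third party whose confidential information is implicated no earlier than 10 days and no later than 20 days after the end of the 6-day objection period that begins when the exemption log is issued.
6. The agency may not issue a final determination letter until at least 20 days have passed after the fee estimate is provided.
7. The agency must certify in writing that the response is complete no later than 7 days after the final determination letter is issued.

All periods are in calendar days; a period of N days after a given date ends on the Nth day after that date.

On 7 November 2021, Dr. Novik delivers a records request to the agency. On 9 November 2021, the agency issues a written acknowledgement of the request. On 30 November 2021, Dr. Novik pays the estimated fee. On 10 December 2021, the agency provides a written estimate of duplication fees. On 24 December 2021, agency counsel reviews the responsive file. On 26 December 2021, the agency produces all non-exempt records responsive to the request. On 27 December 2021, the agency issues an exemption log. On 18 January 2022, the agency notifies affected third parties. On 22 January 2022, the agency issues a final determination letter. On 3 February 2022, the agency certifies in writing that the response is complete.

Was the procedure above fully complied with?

Step 1: 30 days after 7 November 2021 (when the request is received) is 7 December 2021; done 9 November 2021 — timely.
Step 2: the earliest permitted date is 29 days after 9 November 2021 (when the acknowledgement is issued), i.e. 8 December 2021; done 10 December 2021, after the minimum wait.
Step 3: the earliest permitted date is 12 days after 10 December 2021 (when the fee estimate is provided), i.e. 22 December 2021; done 26 December 2021, after the minimum wait.
Step 4: 21 days after 26 December 2021 (when the non-exempt records are produced) is 16 January 2022; done 27 December 2021 — timely.
Step 5: the window is 10–20 days after 2 January 2022 (end of the 6-day objection period, which began when the exemption log is issued on 27 December 2021), so 12 January 2022 through 22 January 2022; done 18 January 2022 — within the window.
Step 6: the earliest permitted date is 20 days after 10 December 2021 (when the fee estimate is provided), i.e. 30 December 2021; done 22 January 2022, after the minimum wait.
Step 7: 7 days after 22 January 2022 (when the final determination letter is issued) is 29 January 2022; done 3 February 2022 — 5 days late.
The analysis stops there.

No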